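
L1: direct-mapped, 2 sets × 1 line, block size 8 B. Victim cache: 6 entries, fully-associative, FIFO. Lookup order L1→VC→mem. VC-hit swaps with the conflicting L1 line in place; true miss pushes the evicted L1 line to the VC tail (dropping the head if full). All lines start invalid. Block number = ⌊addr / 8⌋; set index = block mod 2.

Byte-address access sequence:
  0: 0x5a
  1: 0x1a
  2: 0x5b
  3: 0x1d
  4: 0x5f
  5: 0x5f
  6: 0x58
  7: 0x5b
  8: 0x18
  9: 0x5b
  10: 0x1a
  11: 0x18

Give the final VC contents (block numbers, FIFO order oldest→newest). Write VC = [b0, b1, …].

VC = [11]

#0 0x5a→b11/s1 MISS; vc=[]
#1 0x1a→b3/s1 MISS; vc=[11]
#2 0x5b→b11/s1 VC-HIT; vc=[3]
#3 0x1d→b3/s1 VC-HIT; vc=[11]
#4 0x5f→b11/s1 VC-HIT; vc=[3]
#5 0x5f→b11/s1 L1-HIT; vc=[3]
#6 0x58→b11/s1 L1-HIT; vc=[3]
#7 0x5b→b11/s1 L1-HIT; vc=[3]
#8 0x18→b3/s1 VC-HIT; vc=[11]
#9 0x5b→b11/s1 VC-HIT; vc=[3]
#10 0x1a→b3/s1 VC-HIT; vc=[11]
#11 0x18→b3/s1 L1-HIT; vc=[11]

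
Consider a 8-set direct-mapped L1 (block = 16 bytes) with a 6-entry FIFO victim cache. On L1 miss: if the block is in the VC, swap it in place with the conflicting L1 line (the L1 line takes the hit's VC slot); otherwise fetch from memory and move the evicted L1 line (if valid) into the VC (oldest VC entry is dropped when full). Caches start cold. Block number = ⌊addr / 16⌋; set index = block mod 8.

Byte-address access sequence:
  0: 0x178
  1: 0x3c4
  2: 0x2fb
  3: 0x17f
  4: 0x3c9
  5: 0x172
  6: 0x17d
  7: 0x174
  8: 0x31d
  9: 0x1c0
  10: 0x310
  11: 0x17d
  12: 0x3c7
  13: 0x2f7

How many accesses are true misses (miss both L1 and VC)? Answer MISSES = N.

0: 0x178 (blk 23, set 7) → MISS  vc=[]
1: 0x3c4 (blk 60, set 4) → MISS  vc=[]
2: 0x2fb (blk 47, set 7) → MISS  vc=[23]
3: 0x17f (blk 23, set 7) → VC-HIT  vc=[47]
4: 0x3c9 (blk 60, set 4) → L1-HIT  vc=[47]
5: 0x172 (blk 23, set 7) → L1-HIT  vc=[47]
6: 0x17d (blk 23, set 7) → L1-HIT  vc=[47]
7: 0x174 (blk 23, set 7) → L1-HIT  vc=[47]
8: 0x31d (blk 49, set 1) → MISS  vc=[47]
9: 0x1c0 (blk 28, set 4) → MISS  vc=[47, 60]
10: 0x310 (blk 49, set 1) → L1-HIT  vc=[47, 60]
11: 0x17d (blk 23, set 7) → L1-HIT  vc=[47, 60]
12: 0x3c7 (blk 60, set 4) → VC-HIT  vc=[47, 28]
13: 0x2f7 (blk 47, set 7) → VC-HIT  vc=[23, 28]

MISSES = 5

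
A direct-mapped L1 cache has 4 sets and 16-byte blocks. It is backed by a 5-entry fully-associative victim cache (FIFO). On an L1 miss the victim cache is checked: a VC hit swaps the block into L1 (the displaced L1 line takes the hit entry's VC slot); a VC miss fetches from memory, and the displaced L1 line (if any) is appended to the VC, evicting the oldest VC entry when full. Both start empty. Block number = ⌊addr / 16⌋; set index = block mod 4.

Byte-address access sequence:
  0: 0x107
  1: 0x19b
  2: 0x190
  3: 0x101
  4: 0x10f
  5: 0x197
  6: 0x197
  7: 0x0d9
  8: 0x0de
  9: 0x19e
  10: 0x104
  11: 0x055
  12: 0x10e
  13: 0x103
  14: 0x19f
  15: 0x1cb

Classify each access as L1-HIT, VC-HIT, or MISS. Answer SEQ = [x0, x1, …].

SEQ = [MISS, MISS, L1-HIT, L1-HIT, L1-HIT, L1-HIT, L1-HIT, MISS, L1-HIT, VC-HIT, L1-HIT, MISS, L1-HIT, L1-HIT, VC-HIT, MISS]

0: 0x107 (blk 16, set 0) → MISS  vc=[]
1: 0x19b (blk 25, set 1) → MISS  vc=[]
2: 0x190 (blk 25, set 1) → L1-HIT  vc=[]
3: 0x101 (blk 16, set 0) → L1-HIT  vc=[]
4: 0x10f (blk 16, set 0) → L1-HIT  vc=[]
5: 0x197 (blk 25, set 1) → L1-HIT  vc=[]
6: 0x197 (blk 25, set 1) → L1-HIT  vc=[]
7: 0xd9 (blk 13, set 1) → MISS  vc=[25]
8: 0xde (blk 13, set 1) → L1-HIT  vc=[25]
9: 0x19e (blk 25, set 1) → VC-HIT  vc=[13]
10: 0x104 (blk 16, set 0) → L1-HIT  vc=[13]
11: 0x55 (blk 5, set 1) → MISS  vc=[13, 25]
12: 0x10e (blk 16, set 0) → L1-HIT  vc=[13, 25]
13: 0x103 (blk 16, set 0) → L1-HIT  vc=[13, 25]
14: 0x19f (blk 25, set 1) → VC-HIT  vc=[13, 5]
15: 0x1cb (blk 28, set 0) → MISS  vc=[13, 5, 16]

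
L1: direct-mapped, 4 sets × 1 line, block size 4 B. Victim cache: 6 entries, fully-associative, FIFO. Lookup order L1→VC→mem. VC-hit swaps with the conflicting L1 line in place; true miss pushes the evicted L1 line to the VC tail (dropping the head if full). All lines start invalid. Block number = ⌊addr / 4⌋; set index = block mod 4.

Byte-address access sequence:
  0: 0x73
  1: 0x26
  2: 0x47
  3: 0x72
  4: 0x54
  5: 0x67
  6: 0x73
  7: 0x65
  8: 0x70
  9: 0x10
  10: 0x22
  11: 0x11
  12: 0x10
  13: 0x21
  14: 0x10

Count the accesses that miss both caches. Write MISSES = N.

MISSES = 7

0: 0x73 (blk 28, set 0) → MISS  vc=[]
1: 0x26 (blk 9, set 1) → MISS  vc=[]
2: 0x47 (blk 17, set 1) → MISS  vc=[9]
3: 0x72 (blk 28, set 0) → L1-HIT  vc=[9]
4: 0x54 (blk 21, set 1) → MISS  vc=[9, 17]
5: 0x67 (blk 25, set 1) → MISS  vc=[9, 17, 21]
6: 0x73 (blk 28, set 0) → L1-HIT  vc=[9, 17, 21]
7: 0x65 (blk 25, set 1) → L1-HIT  vc=[9, 17, 21]
8: 0x70 (blk 28, set 0) → L1-HIT  vc=[9, 17, 21]
9: 0x10 (blk 4, set 0) → MISS  vc=[9, 17, 21, 28]
10: 0x22 (blk 8, set 0) → MISS  vc=[9, 17, 21, 28, 4]
11: 0x11 (blk 4, set 0) → VC-HIT  vc=[9, 17, 21, 28, 8]
12: 0x10 (blk 4, set 0) → L1-HIT  vc=[9, 17, 21, 28, 8]
13: 0x21 (blk 8, set 0) → VC-HIT  vc=[9, 17, 21, 28, 4]
14: 0x10 (blk 4, set 0) → VC-HIT  vc=[9, 17, 21, 28, 8]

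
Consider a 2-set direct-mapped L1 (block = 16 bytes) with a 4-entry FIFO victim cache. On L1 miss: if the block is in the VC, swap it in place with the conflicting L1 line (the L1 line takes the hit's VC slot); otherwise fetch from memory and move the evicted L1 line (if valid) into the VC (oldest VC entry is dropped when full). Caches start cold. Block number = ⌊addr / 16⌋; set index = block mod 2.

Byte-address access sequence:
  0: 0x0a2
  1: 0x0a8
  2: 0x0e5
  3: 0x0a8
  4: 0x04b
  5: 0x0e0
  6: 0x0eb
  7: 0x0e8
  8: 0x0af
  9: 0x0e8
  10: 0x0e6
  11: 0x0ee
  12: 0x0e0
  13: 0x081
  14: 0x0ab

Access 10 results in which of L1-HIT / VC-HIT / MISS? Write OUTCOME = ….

  [0] addr=0xa2 blk=10 s=0: MISS | VC []
  [1] addr=0xa8 blk=10 s=0: L1-HIT | VC []
  [2] addr=0xe5 blk=14 s=0: MISS | VC [10]
  [3] addr=0xa8 blk=10 s=0: VC-HIT | VC [14]
  [4] addr=0x4b blk=4 s=0: MISS | VC [14, 10]
  [5] addr=0xe0 blk=14 s=0: VC-HIT | VC [4, 10]
  [6] addr=0xeb blk=14 s=0: L1-HIT | VC [4, 10]
  [7] addr=0xe8 blk=14 s=0: L1-HIT | VC [4, 10]
  [8] addr=0xaf blk=10 s=0: VC-HIT | VC [4, 14]
  [9] addr=0xe8 blk=14 s=0: VC-HIT | VC [4, 10]
  [10] addr=0xe6 blk=14 s=0: L1-HIT | VC [4, 10]
  [11] addr=0xee blk=14 s=0: L1-HIT | VC [4, 10]
  [12] addr=0xe0 blk=14 s=0: L1-HIT | VC [4, 10]
  [13] addr=0x81 blk=8 s=0: MISS | VC [4, 10, 14]
  [14] addr=0xab blk=10 s=0: VC-HIT | VC [4, 8, 14]

OUTCOME = L1-HIT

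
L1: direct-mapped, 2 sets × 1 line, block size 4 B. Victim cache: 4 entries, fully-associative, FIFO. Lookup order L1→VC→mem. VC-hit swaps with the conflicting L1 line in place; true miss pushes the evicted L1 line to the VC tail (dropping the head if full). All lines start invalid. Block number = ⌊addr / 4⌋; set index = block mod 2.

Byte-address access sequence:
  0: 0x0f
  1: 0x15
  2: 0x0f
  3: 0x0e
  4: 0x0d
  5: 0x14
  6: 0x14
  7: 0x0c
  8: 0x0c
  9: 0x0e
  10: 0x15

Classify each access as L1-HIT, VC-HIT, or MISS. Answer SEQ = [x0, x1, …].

SEQ = [MISS, MISS, VC-HIT, L1-HIT, L1-HIT, VC-HIT, L1-HIT, VC-HIT, L1-HIT, L1-HIT, VC-HIT]

  [0] addr=0xf blk=3 s=1: MISS | VC []
  [1] addr=0x15 blk=5 s=1: MISS | VC [3]
  [2] addr=0xf blk=3 s=1: VC-HIT | VC [5]
  [3] addr=0xe blk=3 s=1: L1-HIT | VC [5]
  [4] addr=0xd blk=3 s=1: L1-HIT | VC [5]
  [5] addr=0x14 blk=5 s=1: VC-HIT | VC [3]
  [6] addr=0x14 blk=5 s=1: L1-HIT | VC [3]
  [7] addr=0xc blk=3 s=1: VC-HIT | VC [5]
  [8] addr=0xc blk=3 s=1: L1-HIT | VC [5]
  [9] addr=0xe blk=3 s=1: L1-HIT | VC [5]
  [10] addr=0x15 blk=5 s=1: VC-HIT | VC [3]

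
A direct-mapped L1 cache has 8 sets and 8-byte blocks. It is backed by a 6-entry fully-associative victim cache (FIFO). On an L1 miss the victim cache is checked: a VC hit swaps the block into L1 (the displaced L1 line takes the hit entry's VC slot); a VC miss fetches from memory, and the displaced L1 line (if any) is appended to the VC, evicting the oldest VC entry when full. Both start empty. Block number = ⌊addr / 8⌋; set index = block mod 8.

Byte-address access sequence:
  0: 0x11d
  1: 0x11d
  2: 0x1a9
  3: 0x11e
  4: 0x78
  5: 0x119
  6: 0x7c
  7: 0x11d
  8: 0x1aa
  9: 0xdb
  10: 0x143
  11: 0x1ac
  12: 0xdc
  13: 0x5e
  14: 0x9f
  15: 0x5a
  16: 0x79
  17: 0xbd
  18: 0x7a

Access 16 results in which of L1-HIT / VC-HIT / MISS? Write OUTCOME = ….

OUTCOME = L1-HIT

#0 0x11d→b35/s3 MISS; vc=[]
#1 0x11d→b35/s3 L1-HIT; vc=[]
#2 0x1a9→b53/s5 MISS; vc=[]
#3 0x11e→b35/s3 L1-HIT; vc=[]
#4 0x78→b15/s7 MISS; vc=[]
#5 0x119→b35/s3 L1-HIT; vc=[]
#6 0x7c→b15/s7 L1-HIT; vc=[]
#7 0x11d→b35/s3 L1-HIT; vc=[]
#8 0x1aa→b53/s5 L1-HIT; vc=[]
#9 0xdb→b27/s3 MISS; vc=[35]
#10 0x143→b40/s0 MISS; vc=[35]
#11 0x1ac→b53/s5 L1-HIT; vc=[35]
#12 0xdc→b27/s3 L1-HIT; vc=[35]
#13 0x5e→b11/s3 MISS; vc=[35,27]
#14 0x9f→b19/s3 MISS; vc=[35,27,11]
#15 0x5a→b11/s3 VC-HIT; vc=[35,27,19]
#16 0x79→b15/s7 L1-HIT; vc=[35,27,19]
#17 0xbd→b23/s7 MISS; vc=[35,27,19,15]
#18 0x7a→b15/s7 VC-HIT; vc=[35,27,19,23]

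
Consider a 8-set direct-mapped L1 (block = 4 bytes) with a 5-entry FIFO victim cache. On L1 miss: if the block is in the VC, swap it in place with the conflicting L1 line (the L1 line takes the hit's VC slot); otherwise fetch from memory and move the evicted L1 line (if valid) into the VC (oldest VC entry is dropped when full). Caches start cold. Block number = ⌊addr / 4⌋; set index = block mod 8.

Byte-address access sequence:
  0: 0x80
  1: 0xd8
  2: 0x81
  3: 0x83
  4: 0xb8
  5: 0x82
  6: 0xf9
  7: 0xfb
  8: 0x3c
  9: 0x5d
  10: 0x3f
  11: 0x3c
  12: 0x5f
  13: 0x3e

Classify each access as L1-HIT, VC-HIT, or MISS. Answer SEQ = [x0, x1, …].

0: 0x80 (blk 32, set 0) → MISS  vc=[]
1: 0xd8 (blk 54, set 6) → MISS  vc=[]
2: 0x81 (blk 32, set 0) → L1-HIT  vc=[]
3: 0x83 (blk 32, set 0) → L1-HIT  vc=[]
4: 0xb8 (blk 46, set 6) → MISS  vc=[54]
5: 0x82 (blk 32, set 0) → L1-HIT  vc=[54]
6: 0xf9 (blk 62, set 6) → MISS  vc=[54, 46]
7: 0xfb (blk 62, set 6) → L1-HIT  vc=[54, 46]
8: 0x3c (blk 15, set 7) → MISS  vc=[54, 46]
9: 0x5d (blk 23, set 7) → MISS  vc=[54, 46, 15]
10: 0x3f (blk 15, set 7) → VC-HIT  vc=[54, 46, 23]
11: 0x3c (blk 15, set 7) → L1-HIT  vc=[54, 46, 23]
12: 0x5f (blk 23, set 7) → VC-HIT  vc=[54, 46, 15]
13: 0x3e (blk 15, set 7) → VC-HIT  vc=[54, 46, 23]

SEQ = [MISS, MISS, L1-HIT, L1-HIT, MISS, L1-HIT, MISS, L1-HIT, MISS, MISS, VC-HIT, L1-HIT, VC-HIT, VC-HIT]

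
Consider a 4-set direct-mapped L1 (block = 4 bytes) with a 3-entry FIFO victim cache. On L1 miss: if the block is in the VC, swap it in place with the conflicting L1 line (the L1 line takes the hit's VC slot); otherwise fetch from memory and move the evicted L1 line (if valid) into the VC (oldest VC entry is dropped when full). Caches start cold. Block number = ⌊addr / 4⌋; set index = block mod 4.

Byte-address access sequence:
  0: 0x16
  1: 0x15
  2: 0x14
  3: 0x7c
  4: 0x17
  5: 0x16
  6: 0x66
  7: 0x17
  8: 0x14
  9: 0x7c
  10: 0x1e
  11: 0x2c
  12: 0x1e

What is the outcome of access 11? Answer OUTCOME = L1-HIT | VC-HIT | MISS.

  [0] addr=0x16 blk=5 s=1: MISS | VC []
  [1] addr=0x15 blk=5 s=1: L1-HIT | VC []
  [2] addr=0x14 blk=5 s=1: L1-HIT | VC []
  [3] addr=0x7c blk=31 s=3: MISS | VC []
  [4] addr=0x17 blk=5 s=1: L1-HIT | VC []
  [5] addr=0x16 blk=5 s=1: L1-HIT | VC []
  [6] addr=0x66 blk=25 s=1: MISS | VC [5]
  [7] addr=0x17 blk=5 s=1: VC-HIT | VC [25]
  [8] addr=0x14 blk=5 s=1: L1-HIT | VC [25]
  [9] addr=0x7c blk=31 s=3: L1-HIT | VC [25]
  [10] addr=0x1e blk=7 s=3: MISS | VC [25, 31]
  [11] addr=0x2c blk=11 s=3: MISS | VC [25, 31, 7]
  [12] addr=0x1e blk=7 s=3: VC-HIT | VC [25, 31, 11]

OUTCOME = MISS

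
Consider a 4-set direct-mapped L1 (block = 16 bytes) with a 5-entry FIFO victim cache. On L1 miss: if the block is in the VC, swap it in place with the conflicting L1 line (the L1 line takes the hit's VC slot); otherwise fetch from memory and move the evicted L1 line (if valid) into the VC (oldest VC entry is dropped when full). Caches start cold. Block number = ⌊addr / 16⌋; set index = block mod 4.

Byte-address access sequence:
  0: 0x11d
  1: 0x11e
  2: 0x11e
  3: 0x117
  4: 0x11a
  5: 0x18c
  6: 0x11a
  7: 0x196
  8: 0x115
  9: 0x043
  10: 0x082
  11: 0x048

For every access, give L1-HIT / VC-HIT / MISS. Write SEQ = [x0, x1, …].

#0 0x11d→b17/s1 MISS; vc=[]
#1 0x11e→b17/s1 L1-HIT; vc=[]
#2 0x11e→b17/s1 L1-HIT; vc=[]
#3 0x117→b17/s1 L1-HIT; vc=[]
#4 0x11a→b17/s1 L1-HIT; vc=[]
#5 0x18c→b24/s0 MISS; vc=[]
#6 0x11a→b17/s1 L1-HIT; vc=[]
#7 0x196→b25/s1 MISS; vc=[17]
#8 0x115→b17/s1 VC-HIT; vc=[25]
#9 0x43→b4/s0 MISS; vc=[25,24]
#10 0x82→b8/s0 MISS; vc=[25,24,4]
#11 0x48→b4/s0 VC-HIT; vc=[25,24,8]

SEQ = [MISS, L1-HIT, L1-HIT, L1-HIT, L1-HIT, MISS, L1-HIT, MISS, VC-HIT, MISS, MISS, VC-HIT]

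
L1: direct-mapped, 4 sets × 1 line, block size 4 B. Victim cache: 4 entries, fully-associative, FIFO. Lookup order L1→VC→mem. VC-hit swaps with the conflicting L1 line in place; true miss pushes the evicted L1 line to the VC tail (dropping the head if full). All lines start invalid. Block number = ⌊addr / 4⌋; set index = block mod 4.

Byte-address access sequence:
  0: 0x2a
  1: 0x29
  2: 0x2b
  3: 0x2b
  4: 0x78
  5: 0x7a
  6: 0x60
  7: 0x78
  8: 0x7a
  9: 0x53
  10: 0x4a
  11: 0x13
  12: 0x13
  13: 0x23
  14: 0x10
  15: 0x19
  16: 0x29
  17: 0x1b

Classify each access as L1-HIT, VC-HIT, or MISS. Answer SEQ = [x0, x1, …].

SEQ = [MISS, L1-HIT, L1-HIT, L1-HIT, MISS, L1-HIT, MISS, L1-HIT, L1-HIT, MISS, MISS, MISS, L1-HIT, MISS, VC-HIT, MISS, MISS, VC-HIT]

  [0] addr=0x2a blk=10 s=2: MISS | VC []
  [1] addr=0x29 blk=10 s=2: L1-HIT | VC []
  [2] addr=0x2b blk=10 s=2: L1-HIT | VC []
  [3] addr=0x2b blk=10 s=2: L1-HIT | VC []
  [4] addr=0x78 blk=30 s=2: MISS | VC [10]
  [5] addr=0x7a blk=30 s=2: L1-HIT | VC [10]
  [6] addr=0x60 blk=24 s=0: MISS | VC [10]
  [7] addr=0x78 blk=30 s=2: L1-HIT | VC [10]
  [8] addr=0x7a blk=30 s=2: L1-HIT | VC [10]
  [9] addr=0x53 blk=20 s=0: MISS | VC [10, 24]
  [10] addr=0x4a blk=18 s=2: MISS | VC [10, 24, 30]
  [11] addr=0x13 blk=4 s=0: MISS | VC [10, 24, 30, 20]
  [12] addr=0x13 blk=4 s=0: L1-HIT | VC [10, 24, 30, 20]
  [13] addr=0x23 blk=8 s=0: MISS | VC [24, 30, 20, 4]
  [14] addr=0x10 blk=4 s=0: VC-HIT | VC [24, 30, 20, 8]
  [15] addr=0x19 blk=6 s=2: MISS | VC [30, 20, 8, 18]
  [16] addr=0x29 blk=10 s=2: MISS | VC [20, 8, 18, 6]
  [17] addr=0x1b blk=6 s=2: VC-HIT | VC [20, 8, 18, 10]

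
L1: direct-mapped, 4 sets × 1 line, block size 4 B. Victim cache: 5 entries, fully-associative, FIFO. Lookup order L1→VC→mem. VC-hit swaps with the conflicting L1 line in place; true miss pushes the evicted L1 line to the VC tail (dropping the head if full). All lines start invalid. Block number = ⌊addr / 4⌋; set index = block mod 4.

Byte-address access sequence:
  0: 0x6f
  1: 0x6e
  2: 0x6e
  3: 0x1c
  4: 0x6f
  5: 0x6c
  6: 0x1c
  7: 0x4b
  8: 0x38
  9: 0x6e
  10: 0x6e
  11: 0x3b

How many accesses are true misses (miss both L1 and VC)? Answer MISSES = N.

MISSES = 4

0: 0x6f (blk 27, set 3) → MISS  vc=[]
1: 0x6e (blk 27, set 3) → L1-HIT  vc=[]
2: 0x6e (blk 27, set 3) → L1-HIT  vc=[]
3: 0x1c (blk 7, set 3) → MISS  vc=[27]
4: 0x6f (blk 27, set 3) → VC-HIT  vc=[7]
5: 0x6c (blk 27, set 3) → L1-HIT  vc=[7]
6: 0x1c (blk 7, set 3) → VC-HIT  vc=[27]
7: 0x4b (blk 18, set 2) → MISS  vc=[27]
8: 0x38 (blk 14, set 2) → MISS  vc=[27, 18]
9: 0x6e (blk 27, set 3) → VC-HIT  vc=[7, 18]
10: 0x6e (blk 27, set 3) → L1-HIT  vc=[7, 18]
11: 0x3b (blk 14, set 2) → L1-HIT  vc=[7, 18]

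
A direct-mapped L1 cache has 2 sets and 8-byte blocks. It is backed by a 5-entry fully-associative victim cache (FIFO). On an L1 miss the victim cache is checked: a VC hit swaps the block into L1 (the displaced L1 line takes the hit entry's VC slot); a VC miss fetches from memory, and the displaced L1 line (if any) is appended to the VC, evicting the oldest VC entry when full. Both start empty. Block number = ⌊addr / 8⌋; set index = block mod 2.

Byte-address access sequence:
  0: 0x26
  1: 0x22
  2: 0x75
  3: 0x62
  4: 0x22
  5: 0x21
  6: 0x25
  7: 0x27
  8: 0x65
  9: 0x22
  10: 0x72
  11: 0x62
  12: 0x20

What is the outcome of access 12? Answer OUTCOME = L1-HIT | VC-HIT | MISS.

OUTCOME = VC-HIT

#0 0x26→b4/s0 MISS; vc=[]
#1 0x22→b4/s0 L1-HIT; vc=[]
#2 0x75→b14/s0 MISS; vc=[4]
#3 0x62→b12/s0 MISS; vc=[4,14]
#4 0x22→b4/s0 VC-HIT; vc=[12,14]
#5 0x21→b4/s0 L1-HIT; vc=[12,14]
#6 0x25→b4/s0 L1-HIT; vc=[12,14]
#7 0x27→b4/s0 L1-HIT; vc=[12,14]
#8 0x65→b12/s0 VC-HIT; vc=[4,14]
#9 0x22→b4/s0 VC-HIT; vc=[12,14]
#10 0x72→b14/s0 VC-HIT; vc=[12,4]
#11 0x62→b12/s0 VC-HIT; vc=[14,4]
#12 0x20→b4/s0 VC-HIT; vc=[14,12]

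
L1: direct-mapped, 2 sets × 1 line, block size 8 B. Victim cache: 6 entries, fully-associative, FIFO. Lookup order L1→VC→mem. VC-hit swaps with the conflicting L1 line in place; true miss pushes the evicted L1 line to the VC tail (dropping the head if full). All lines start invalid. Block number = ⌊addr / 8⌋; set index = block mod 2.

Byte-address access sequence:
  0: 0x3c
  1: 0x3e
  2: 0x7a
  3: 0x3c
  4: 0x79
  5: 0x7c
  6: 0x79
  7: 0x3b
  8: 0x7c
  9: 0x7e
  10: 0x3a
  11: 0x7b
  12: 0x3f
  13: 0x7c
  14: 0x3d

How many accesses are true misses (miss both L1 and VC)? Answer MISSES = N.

MISSES = 2

#0 0x3c→b7/s1 MISS; vc=[]
#1 0x3e→b7/s1 L1-HIT; vc=[]
#2 0x7a→b15/s1 MISS; vc=[7]
#3 0x3c→b7/s1 VC-HIT; vc=[15]
#4 0x79→b15/s1 VC-HIT; vc=[7]
#5 0x7c→b15/s1 L1-HIT; vc=[7]
#6 0x79→b15/s1 L1-HIT; vc=[7]
#7 0x3b→b7/s1 VC-HIT; vc=[15]
#8 0x7c→b15/s1 VC-HIT; vc=[7]
#9 0x7e→b15/s1 L1-HIT; vc=[7]
#10 0x3a→b7/s1 VC-HIT; vc=[15]
#11 0x7b→b15/s1 VC-HIT; vc=[7]
#12 0x3f→b7/s1 VC-HIT; vc=[15]
#13 0x7c→b15/s1 VC-HIT; vc=[7]
#14 0x3d→b7/s1 VC-HIT; vc=[15]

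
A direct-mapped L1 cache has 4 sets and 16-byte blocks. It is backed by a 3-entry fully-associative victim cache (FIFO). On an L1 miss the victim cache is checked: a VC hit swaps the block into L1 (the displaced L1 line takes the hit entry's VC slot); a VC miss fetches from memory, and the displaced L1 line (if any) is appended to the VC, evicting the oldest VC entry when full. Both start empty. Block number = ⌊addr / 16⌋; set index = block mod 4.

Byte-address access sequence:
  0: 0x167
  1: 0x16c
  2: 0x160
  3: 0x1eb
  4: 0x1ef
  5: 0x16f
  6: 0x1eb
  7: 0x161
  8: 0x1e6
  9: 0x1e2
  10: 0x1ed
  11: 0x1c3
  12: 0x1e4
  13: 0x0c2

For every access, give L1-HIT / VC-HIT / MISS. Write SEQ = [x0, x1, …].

SEQ = [MISS, L1-HIT, L1-HIT, MISS, L1-HIT, VC-HIT, VC-HIT, VC-HIT, VC-HIT, L1-HIT, L1-HIT, MISS, L1-HIT, MISS]

0: 0x167 (blk 22, set 2) → MISS  vc=[]
1: 0x16c (blk 22, set 2) → L1-HIT  vc=[]
2: 0x160 (blk 22, set 2) → L1-HIT  vc=[]
3: 0x1eb (blk 30, set 2) → MISS  vc=[22]
4: 0x1ef (blk 30, set 2) → L1-HIT  vc=[22]
5: 0x16f (blk 22, set 2) → VC-HIT  vc=[30]
6: 0x1eb (blk 30, set 2) → VC-HIT  vc=[22]
7: 0x161 (blk 22, set 2) → VC-HIT  vc=[30]
8: 0x1e6 (blk 30, set 2) → VC-HIT  vc=[22]
9: 0x1e2 (blk 30, set 2) → L1-HIT  vc=[22]
10: 0x1ed (blk 30, set 2) → L1-HIT  vc=[22]
11: 0x1c3 (blk 28, set 0) → MISS  vc=[22]
12: 0x1e4 (blk 30, set 2) → L1-HIT  vc=[22]
13: 0xc2 (blk 12, set 0) → MISS  vc=[22, 28]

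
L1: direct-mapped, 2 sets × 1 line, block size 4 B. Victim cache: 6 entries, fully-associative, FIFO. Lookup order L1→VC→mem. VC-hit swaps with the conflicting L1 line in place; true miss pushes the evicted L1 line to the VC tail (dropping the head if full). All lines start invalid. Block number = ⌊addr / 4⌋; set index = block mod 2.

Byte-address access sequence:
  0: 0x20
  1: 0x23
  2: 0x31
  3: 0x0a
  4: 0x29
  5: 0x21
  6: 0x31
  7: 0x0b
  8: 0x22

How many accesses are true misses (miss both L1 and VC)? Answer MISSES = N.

  [0] addr=0x20 blk=8 s=0: MISS | VC []
  [1] addr=0x23 blk=8 s=0: L1-HIT | VC []
  [2] addr=0x31 blk=12 s=0: MISS | VC [8]
  [3] addr=0xa blk=2 s=0: MISS | VC [8, 12]
  [4] addr=0x29 blk=10 s=0: MISS | VC [8, 12, 2]
  [5] addr=0x21 blk=8 s=0: VC-HIT | VC [10, 12, 2]
  [6] addr=0x31 blk=12 s=0: VC-HIT | VC [10, 8, 2]
  [7] addr=0xb blk=2 s=0: VC-HIT | VC [10, 8, 12]
  [8] addr=0x22 blk=8 s=0: VC-HIT | VC [10, 2, 12]

MISSES = 4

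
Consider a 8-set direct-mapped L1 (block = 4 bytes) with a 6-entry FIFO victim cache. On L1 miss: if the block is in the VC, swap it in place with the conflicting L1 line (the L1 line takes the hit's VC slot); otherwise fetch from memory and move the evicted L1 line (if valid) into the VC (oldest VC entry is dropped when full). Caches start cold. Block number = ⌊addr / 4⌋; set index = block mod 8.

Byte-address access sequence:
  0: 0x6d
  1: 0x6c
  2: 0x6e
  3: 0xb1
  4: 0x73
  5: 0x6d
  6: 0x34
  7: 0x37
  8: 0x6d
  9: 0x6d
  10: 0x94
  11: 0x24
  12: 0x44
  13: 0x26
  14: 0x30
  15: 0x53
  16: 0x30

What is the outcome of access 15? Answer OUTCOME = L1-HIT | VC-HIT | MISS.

0: 0x6d (blk 27, set 3) → MISS  vc=[]
1: 0x6c (blk 27, set 3) → L1-HIT  vc=[]
2: 0x6e (blk 27, set 3) → L1-HIT  vc=[]
3: 0xb1 (blk 44, set 4) → MISS  vc=[]
4: 0x73 (blk 28, set 4) → MISS  vc=[44]
5: 0x6d (blk 27, set 3) → L1-HIT  vc=[44]
6: 0x34 (blk 13, set 5) → MISS  vc=[44]
7: 0x37 (blk 13, set 5) → L1-HIT  vc=[44]
8: 0x6d (blk 27, set 3) → L1-HIT  vc=[44]
9: 0x6d (blk 27, set 3) → L1-HIT  vc=[44]
10: 0x94 (blk 37, set 5) → MISS  vc=[44, 13]
11: 0x24 (blk 9, set 1) → MISS  vc=[44, 13]
12: 0x44 (blk 17, set 1) → MISS  vc=[44, 13, 9]
13: 0x26 (blk 9, set 1) → VC-HIT  vc=[44, 13, 17]
14: 0x30 (blk 12, set 4) → MISS  vc=[44, 13, 17, 28]
15: 0x53 (blk 20, set 4) → MISS  vc=[44, 13, 17, 28, 12]
16: 0x30 (blk 12, set 4) → VC-HIT  vc=[44, 13, 17, 28, 20]

OUTCOME = MISS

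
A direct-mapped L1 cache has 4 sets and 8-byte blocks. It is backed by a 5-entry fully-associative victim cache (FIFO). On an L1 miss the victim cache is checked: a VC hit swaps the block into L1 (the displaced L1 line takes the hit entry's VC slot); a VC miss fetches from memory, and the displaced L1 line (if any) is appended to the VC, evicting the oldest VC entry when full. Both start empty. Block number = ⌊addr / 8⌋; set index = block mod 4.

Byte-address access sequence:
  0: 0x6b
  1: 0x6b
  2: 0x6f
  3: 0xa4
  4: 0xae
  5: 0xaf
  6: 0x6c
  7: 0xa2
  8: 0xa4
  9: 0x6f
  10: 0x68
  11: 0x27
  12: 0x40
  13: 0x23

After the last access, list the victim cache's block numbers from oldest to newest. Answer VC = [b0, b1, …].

  [0] addr=0x6b blk=13 s=1: MISS | VC []
  [1] addr=0x6b blk=13 s=1: L1-HIT | VC []
  [2] addr=0x6f blk=13 s=1: L1-HIT | VC []
  [3] addr=0xa4 blk=20 s=0: MISS | VC []
  [4] addr=0xae blk=21 s=1: MISS | VC [13]
  [5] addr=0xaf blk=21 s=1: L1-HIT | VC [13]
  [6] addr=0x6c blk=13 s=1: VC-HIT | VC [21]
  [7] addr=0xa2 blk=20 s=0: L1-HIT | VC [21]
  [8] addr=0xa4 blk=20 s=0: L1-HIT | VC [21]
  [9] addr=0x6f blk=13 s=1: L1-HIT | VC [21]
  [10] addr=0x68 blk=13 s=1: L1-HIT | VC [21]
  [11] addr=0x27 blk=4 s=0: MISS | VC [21, 20]
  [12] addr=0x40 blk=8 s=0: MISS | VC [21, 20, 4]
  [13] addr=0x23 blk=4 s=0: VC-HIT | VC [21, 20, 8]

VC = [21, 20, 8]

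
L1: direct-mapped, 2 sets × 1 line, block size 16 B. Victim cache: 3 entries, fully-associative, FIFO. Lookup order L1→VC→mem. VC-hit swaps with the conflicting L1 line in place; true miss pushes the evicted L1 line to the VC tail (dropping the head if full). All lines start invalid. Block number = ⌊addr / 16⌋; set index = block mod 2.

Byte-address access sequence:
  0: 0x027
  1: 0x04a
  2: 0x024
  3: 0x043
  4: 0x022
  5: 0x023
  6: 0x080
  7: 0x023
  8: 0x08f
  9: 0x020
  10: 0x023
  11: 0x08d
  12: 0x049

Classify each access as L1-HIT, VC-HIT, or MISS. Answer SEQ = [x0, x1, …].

0: 0x27 (blk 2, set 0) → MISS  vc=[]
1: 0x4a (blk 4, set 0) → MISS  vc=[2]
2: 0x24 (blk 2, set 0) → VC-HIT  vc=[4]
3: 0x43 (blk 4, set 0) → VC-HIT  vc=[2]
4: 0x22 (blk 2, set 0) → VC-HIT  vc=[4]
5: 0x23 (blk 2, set 0) → L1-HIT  vc=[4]
6: 0x80 (blk 8, set 0) → MISS  vc=[4, 2]
7: 0x23 (blk 2, set 0) → VC-HIT  vc=[4, 8]
8: 0x8f (blk 8, set 0) → VC-HIT  vc=[4, 2]
9: 0x20 (blk 2, set 0) → VC-HIT  vc=[4, 8]
10: 0x23 (blk 2, set 0) → L1-HIT  vc=[4, 8]
11: 0x8d (blk 8, set 0) → VC-HIT  vc=[4, 2]
12: 0x49 (blk 4, set 0) → VC-HIT  vc=[8, 2]

SEQ = [MISS, MISS, VC-HIT, VC-HIT, VC-HIT, L1-HIT, MISS, VC-HIT, VC-HIT, VC-HIT, L1-HIT, VC-HIT, VC-HIT]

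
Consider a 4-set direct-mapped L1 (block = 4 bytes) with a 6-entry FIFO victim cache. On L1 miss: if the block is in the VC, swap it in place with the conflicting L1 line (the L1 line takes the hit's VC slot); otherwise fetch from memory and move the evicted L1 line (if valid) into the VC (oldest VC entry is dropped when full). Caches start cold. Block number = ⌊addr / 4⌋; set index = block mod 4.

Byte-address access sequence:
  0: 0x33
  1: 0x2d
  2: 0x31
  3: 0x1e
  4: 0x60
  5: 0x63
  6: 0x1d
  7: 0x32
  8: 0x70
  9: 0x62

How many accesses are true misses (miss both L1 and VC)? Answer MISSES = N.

#0 0x33→b12/s0 MISS; vc=[]
#1 0x2d→b11/s3 MISS; vc=[]
#2 0x31→b12/s0 L1-HIT; vc=[]
#3 0x1e→b7/s3 MISS; vc=[11]
#4 0x60→b24/s0 MISS; vc=[11,12]
#5 0x63→b24/s0 L1-HIT; vc=[11,12]
#6 0x1d→b7/s3 L1-HIT; vc=[11,12]
#7 0x32→b12/s0 VC-HIT; vc=[11,24]
#8 0x70→b28/s0 MISS; vc=[11,24,12]
#9 0x62→b24/s0 VC-HIT; vc=[11,28,12]

MISSES = 5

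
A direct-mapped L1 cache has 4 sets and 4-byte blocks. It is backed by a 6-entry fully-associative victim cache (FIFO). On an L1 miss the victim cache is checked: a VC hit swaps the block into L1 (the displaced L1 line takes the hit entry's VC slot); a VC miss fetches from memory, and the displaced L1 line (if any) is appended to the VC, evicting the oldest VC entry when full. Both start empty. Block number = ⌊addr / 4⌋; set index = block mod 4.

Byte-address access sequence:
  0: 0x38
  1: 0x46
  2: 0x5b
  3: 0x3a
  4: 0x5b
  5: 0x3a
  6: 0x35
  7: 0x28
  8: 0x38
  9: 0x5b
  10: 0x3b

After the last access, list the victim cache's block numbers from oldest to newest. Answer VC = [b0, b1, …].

0: 0x38 (blk 14, set 2) → MISS  vc=[]
1: 0x46 (blk 17, set 1) → MISS  vc=[]
2: 0x5b (blk 22, set 2) → MISS  vc=[14]
3: 0x3a (blk 14, set 2) → VC-HIT  vc=[22]
4: 0x5b (blk 22, set 2) → VC-HIT  vc=[14]
5: 0x3a (blk 14, set 2) → VC-HIT  vc=[22]
6: 0x35 (blk 13, set 1) → MISS  vc=[22, 17]
7: 0x28 (blk 10, set 2) → MISS  vc=[22, 17, 14]
8: 0x38 (blk 14, set 2) → VC-HIT  vc=[22, 17, 10]
9: 0x5b (blk 22, set 2) → VC-HIT  vc=[14, 17, 10]
10: 0x3b (blk 14, set 2) → VC-HIT  vc=[22, 17, 10]

VC = [22, 17, 10]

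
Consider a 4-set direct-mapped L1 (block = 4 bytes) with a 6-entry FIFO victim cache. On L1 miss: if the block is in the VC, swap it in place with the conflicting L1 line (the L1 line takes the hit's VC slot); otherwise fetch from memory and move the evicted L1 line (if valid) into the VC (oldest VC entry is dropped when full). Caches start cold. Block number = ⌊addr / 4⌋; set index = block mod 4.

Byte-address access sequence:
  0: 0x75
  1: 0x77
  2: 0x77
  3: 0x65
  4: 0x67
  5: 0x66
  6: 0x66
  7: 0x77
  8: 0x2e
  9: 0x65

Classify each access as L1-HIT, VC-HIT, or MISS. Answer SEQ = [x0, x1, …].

SEQ = [MISS, L1-HIT, L1-HIT, MISS, L1-HIT, L1-HIT, L1-HIT, VC-HIT, MISS, VC-HIT]

  [0] addr=0x75 blk=29 s=1: MISS | VC []
  [1] addr=0x77 blk=29 s=1: L1-HIT | VC []
  [2] addr=0x77 blk=29 s=1: L1-HIT | VC []
  [3] addr=0x65 blk=25 s=1: MISS | VC [29]
  [4] addr=0x67 blk=25 s=1: L1-HIT | VC [29]
  [5] addr=0x66 blk=25 s=1: L1-HIT | VC [29]
  [6] addr=0x66 blk=25 s=1: L1-HIT | VC [29]
  [7] addr=0x77 blk=29 s=1: VC-HIT | VC [25]
  [8] addr=0x2e blk=11 s=3: MISS | VC [25]
  [9] addr=0x65 blk=25 s=1: VC-HIT | VC [29]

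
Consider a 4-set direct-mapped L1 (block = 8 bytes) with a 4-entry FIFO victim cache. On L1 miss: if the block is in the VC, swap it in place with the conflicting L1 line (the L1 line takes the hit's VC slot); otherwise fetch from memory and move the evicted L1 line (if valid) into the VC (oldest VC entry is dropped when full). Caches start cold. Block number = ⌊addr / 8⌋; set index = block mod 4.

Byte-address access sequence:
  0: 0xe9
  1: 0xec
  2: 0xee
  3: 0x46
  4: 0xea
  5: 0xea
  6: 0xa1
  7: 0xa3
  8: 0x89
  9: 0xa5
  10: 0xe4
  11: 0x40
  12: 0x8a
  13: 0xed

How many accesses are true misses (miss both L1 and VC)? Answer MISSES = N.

#0 0xe9→b29/s1 MISS; vc=[]
#1 0xec→b29/s1 L1-HIT; vc=[]
#2 0xee→b29/s1 L1-HIT; vc=[]
#3 0x46→b8/s0 MISS; vc=[]
#4 0xea→b29/s1 L1-HIT; vc=[]
#5 0xea→b29/s1 L1-HIT; vc=[]
#6 0xa1→b20/s0 MISS; vc=[8]
#7 0xa3→b20/s0 L1-HIT; vc=[8]
#8 0x89→b17/s1 MISS; vc=[8,29]
#9 0xa5→b20/s0 L1-HIT; vc=[8,29]
#10 0xe4→b28/s0 MISS; vc=[8,29,20]
#11 0x40→b8/s0 VC-HIT; vc=[28,29,20]
#12 0x8a→b17/s1 L1-HIT; vc=[28,29,20]
#13 0xed→b29/s1 VC-HIT; vc=[28,17,20]

MISSES = 5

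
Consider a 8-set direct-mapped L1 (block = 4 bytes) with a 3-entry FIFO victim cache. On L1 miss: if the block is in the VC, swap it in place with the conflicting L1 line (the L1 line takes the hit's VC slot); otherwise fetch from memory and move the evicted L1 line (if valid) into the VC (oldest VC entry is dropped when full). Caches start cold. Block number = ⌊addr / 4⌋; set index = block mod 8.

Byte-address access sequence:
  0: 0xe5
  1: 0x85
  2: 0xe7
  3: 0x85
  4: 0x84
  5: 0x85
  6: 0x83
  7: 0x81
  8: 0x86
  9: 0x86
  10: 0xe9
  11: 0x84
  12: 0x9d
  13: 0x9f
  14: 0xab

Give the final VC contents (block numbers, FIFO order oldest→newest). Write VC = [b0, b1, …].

#0 0xe5→b57/s1 MISS; vc=[]
#1 0x85→b33/s1 MISS; vc=[57]
#2 0xe7→b57/s1 VC-HIT; vc=[33]
#3 0x85→b33/s1 VC-HIT; vc=[57]
#4 0x84→b33/s1 L1-HIT; vc=[57]
#5 0x85→b33/s1 L1-HIT; vc=[57]
#6 0x83→b32/s0 MISS; vc=[57]
#7 0x81→b32/s0 L1-HIT; vc=[57]
#8 0x86→b33/s1 L1-HIT; vc=[57]
#9 0x86→b33/s1 L1-HIT; vc=[57]
#10 0xe9→b58/s2 MISS; vc=[57]
#11 0x84→b33/s1 L1-HIT; vc=[57]
#12 0x9d→b39/s7 MISS; vc=[57]
#13 0x9f→b39/s7 L1-HIT; vc=[57]
#14 0xab→b42/s2 MISS; vc=[57,58]

VC = [57, 58]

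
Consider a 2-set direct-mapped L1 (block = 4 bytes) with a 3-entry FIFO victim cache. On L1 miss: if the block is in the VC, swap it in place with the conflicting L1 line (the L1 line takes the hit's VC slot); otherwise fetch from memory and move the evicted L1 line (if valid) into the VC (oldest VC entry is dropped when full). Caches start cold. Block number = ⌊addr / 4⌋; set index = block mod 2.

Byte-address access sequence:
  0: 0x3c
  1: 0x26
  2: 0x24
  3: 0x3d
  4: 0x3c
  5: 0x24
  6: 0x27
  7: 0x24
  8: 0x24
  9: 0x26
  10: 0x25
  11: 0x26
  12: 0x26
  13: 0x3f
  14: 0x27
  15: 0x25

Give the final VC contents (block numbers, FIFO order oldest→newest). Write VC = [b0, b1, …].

  [0] addr=0x3c blk=15 s=1: MISS | VC []
  [1] addr=0x26 blk=9 s=1: MISS | VC [15]
  [2] addr=0x24 blk=9 s=1: L1-HIT | VC [15]
  [3] addr=0x3d blk=15 s=1: VC-HIT | VC [9]
  [4] addr=0x3c blk=15 s=1: L1-HIT | VC [9]
  [5] addr=0x24 blk=9 s=1: VC-HIT | VC [15]
  [6] addr=0x27 blk=9 s=1: L1-HIT | VC [15]
  [7] addr=0x24 blk=9 s=1: L1-HIT | VC [15]
  [8] addr=0x24 blk=9 s=1: L1-HIT | VC [15]
  [9] addr=0x26 blk=9 s=1: L1-HIT | VC [15]
  [10] addr=0x25 blk=9 s=1: L1-HIT | VC [15]
  [11] addr=0x26 blk=9 s=1: L1-HIT | VC [15]
  [12] addr=0x26 blk=9 s=1: L1-HIT | VC [15]
  [13] addr=0x3f blk=15 s=1: VC-HIT | VC [9]
  [14] addr=0x27 blk=9 s=1: VC-HIT | VC [15]
  [15] addr=0x25 blk=9 s=1: L1-HIT | VC [15]

VC = [15]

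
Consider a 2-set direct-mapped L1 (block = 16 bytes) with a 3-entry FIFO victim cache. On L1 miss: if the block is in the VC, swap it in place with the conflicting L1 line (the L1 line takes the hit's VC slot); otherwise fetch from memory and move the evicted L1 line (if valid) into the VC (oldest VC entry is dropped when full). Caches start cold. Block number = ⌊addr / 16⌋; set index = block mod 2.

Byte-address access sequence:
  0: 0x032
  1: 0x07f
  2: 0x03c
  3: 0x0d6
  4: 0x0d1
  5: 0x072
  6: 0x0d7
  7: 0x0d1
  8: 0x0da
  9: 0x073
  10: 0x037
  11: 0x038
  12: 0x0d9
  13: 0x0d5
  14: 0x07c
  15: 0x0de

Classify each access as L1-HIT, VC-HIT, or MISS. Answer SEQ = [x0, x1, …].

0: 0x32 (blk 3, set 1) → MISS  vc=[]
1: 0x7f (blk 7, set 1) → MISS  vc=[3]
2: 0x3c (blk 3, set 1) → VC-HIT  vc=[7]
3: 0xd6 (blk 13, set 1) → MISS  vc=[7, 3]
4: 0xd1 (blk 13, set 1) → L1-HIT  vc=[7, 3]
5: 0x72 (blk 7, set 1) → VC-HIT  vc=[13, 3]
6: 0xd7 (blk 13, set 1) → VC-HIT  vc=[7, 3]
7: 0xd1 (blk 13, set 1) → L1-HIT  vc=[7, 3]
8: 0xda (blk 13, set 1) → L1-HIT  vc=[7, 3]
9: 0x73 (blk 7, set 1) → VC-HIT  vc=[13, 3]
10: 0x37 (blk 3, set 1) → VC-HIT  vc=[13, 7]
11: 0x38 (blk 3, set 1) → L1-HIT  vc=[13, 7]
12: 0xd9 (blk 13, set 1) → VC-HIT  vc=[3, 7]
13: 0xd5 (blk 13, set 1) → L1-HIT  vc=[3, 7]
14: 0x7c (blk 7, set 1) → VC-HIT  vc=[3, 13]
15: 0xde (blk 13, set 1) → VC-HIT  vc=[3, 7]

SEQ = [MISS, MISS, VC-HIT, MISS, L1-HIT, VC-HIT, VC-HIT, L1-HIT, L1-HIT, VC-HIT, VC-HIT, L1-HIT, VC-HIT, L1-HIT, VC-HIT, VC-HIT]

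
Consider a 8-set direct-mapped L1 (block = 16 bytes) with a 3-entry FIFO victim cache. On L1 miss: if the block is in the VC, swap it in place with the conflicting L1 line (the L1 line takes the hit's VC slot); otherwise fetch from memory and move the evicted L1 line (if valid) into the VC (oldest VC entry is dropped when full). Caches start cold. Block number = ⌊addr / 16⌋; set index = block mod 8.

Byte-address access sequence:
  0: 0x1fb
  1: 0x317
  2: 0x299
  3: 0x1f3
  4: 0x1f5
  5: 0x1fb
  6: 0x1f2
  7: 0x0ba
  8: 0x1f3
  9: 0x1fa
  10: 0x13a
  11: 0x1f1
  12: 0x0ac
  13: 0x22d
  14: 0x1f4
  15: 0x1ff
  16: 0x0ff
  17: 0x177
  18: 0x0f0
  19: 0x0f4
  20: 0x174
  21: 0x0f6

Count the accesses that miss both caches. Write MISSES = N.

MISSES = 9

0: 0x1fb (blk 31, set 7) → MISS  vc=[]
1: 0x317 (blk 49, set 1) → MISS  vc=[]
2: 0x299 (blk 41, set 1) → MISS  vc=[49]
3: 0x1f3 (blk 31, set 7) → L1-HIT  vc=[49]
4: 0x1f5 (blk 31, set 7) → L1-HIT  vc=[49]
5: 0x1fb (blk 31, set 7) → L1-HIT  vc=[49]
6: 0x1f2 (blk 31, set 7) → L1-HIT  vc=[49]
7: 0xba (blk 11, set 3) → MISS  vc=[49]
8: 0x1f3 (blk 31, set 7) → L1-HIT  vc=[49]
9: 0x1fa (blk 31, set 7) → L1-HIT  vc=[49]
10: 0x13a (blk 19, set 3) → MISS  vc=[49, 11]
11: 0x1f1 (blk 31, set 7) → L1-HIT  vc=[49, 11]
12: 0xac (blk 10, set 2) → MISS  vc=[49, 11]
13: 0x22d (blk 34, set 2) → MISS  vc=[49, 11, 10]
14: 0x1f4 (blk 31, set 7) → L1-HIT  vc=[49, 11, 10]
15: 0x1ff (blk 31, set 7) → L1-HIT  vc=[49, 11, 10]
16: 0xff (blk 15, set 7) → MISS  vc=[11, 10, 31]
17: 0x177 (blk 23, set 7) → MISS  vc=[10, 31, 15]
18: 0xf0 (blk 15, set 7) → VC-HIT  vc=[10, 31, 23]
19: 0xf4 (blk 15, set 7) → L1-HIT  vc=[10, 31, 23]
20: 0x174 (blk 23, set 7) → VC-HIT  vc=[10, 31, 15]
21: 0xf6 (blk 15, set 7) → VC-HIT  vc=[10, 31, 23]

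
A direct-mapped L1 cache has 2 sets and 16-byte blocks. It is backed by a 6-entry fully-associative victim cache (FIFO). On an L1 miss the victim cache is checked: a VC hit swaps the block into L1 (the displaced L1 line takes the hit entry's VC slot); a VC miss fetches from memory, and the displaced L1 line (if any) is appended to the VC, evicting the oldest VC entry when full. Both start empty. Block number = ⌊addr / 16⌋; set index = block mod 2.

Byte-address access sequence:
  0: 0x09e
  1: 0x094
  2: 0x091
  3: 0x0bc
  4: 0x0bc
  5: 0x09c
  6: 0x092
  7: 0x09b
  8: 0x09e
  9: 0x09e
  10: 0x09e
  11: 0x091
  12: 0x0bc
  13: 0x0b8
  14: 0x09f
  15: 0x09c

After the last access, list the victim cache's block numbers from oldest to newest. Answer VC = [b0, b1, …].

VC = [11]

0: 0x9e (blk 9, set 1) → MISS  vc=[]
1: 0x94 (blk 9, set 1) → L1-HIT  vc=[]
2: 0x91 (blk 9, set 1) → L1-HIT  vc=[]
3: 0xbc (blk 11, set 1) → MISS  vc=[9]
4: 0xbc (blk 11, set 1) → L1-HIT  vc=[9]
5: 0x9c (blk 9, set 1) → VC-HIT  vc=[11]
6: 0x92 (blk 9, set 1) → L1-HIT  vc=[11]
7: 0x9b (blk 9, set 1) → L1-HIT  vc=[11]
8: 0x9e (blk 9, set 1) → L1-HIT  vc=[11]
9: 0x9e (blk 9, set 1) → L1-HIT  vc=[11]
10: 0x9e (blk 9, set 1) → L1-HIT  vc=[11]
11: 0x91 (blk 9, set 1) → L1-HIT  vc=[11]
12: 0xbc (blk 11, set 1) → VC-HIT  vc=[9]
13: 0xb8 (blk 11, set 1) → L1-HIT  vc=[9]
14: 0x9f (blk 9, set 1) → VC-HIT  vc=[11]
15: 0x9c (blk 9, set 1) → L1-HIT  vc=[11]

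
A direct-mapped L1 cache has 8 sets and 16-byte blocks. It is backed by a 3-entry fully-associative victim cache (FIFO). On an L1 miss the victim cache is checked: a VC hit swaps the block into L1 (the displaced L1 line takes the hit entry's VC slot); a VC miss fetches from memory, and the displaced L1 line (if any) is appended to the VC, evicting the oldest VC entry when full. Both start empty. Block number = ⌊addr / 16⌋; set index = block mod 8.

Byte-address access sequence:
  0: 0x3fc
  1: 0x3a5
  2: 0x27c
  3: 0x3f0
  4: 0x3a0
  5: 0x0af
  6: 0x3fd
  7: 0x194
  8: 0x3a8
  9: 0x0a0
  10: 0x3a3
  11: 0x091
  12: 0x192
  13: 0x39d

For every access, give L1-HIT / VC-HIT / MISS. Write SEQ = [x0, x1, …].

SEQ = [MISS, MISS, MISS, VC-HIT, L1-HIT, MISS, L1-HIT, MISS, VC-HIT, VC-HIT, VC-HIT, MISS, VC-HIT, MISS]

0: 0x3fc (blk 63, set 7) → MISS  vc=[]
1: 0x3a5 (blk 58, set 2) → MISS  vc=[]
2: 0x27c (blk 39, set 7) → MISS  vc=[63]
3: 0x3f0 (blk 63, set 7) → VC-HIT  vc=[39]
4: 0x3a0 (blk 58, set 2) → L1-HIT  vc=[39]
5: 0xaf (blk 10, set 2) → MISS  vc=[39, 58]
6: 0x3fd (blk 63, set 7) → L1-HIT  vc=[39, 58]
7: 0x194 (blk 25, set 1) → MISS  vc=[39, 58]
8: 0x3a8 (blk 58, set 2) → VC-HIT  vc=[39, 10]
9: 0xa0 (blk 10, set 2) → VC-HIT  vc=[39, 58]
10: 0x3a3 (blk 58, set 2) → VC-HIT  vc=[39, 10]
11: 0x91 (blk 9, set 1) → MISS  vc=[39, 10, 25]
12: 0x192 (blk 25, set 1) → VC-HIT  vc=[39, 10, 9]
13: 0x39d (blk 57, set 1) → MISS  vc=[10, 9, 25]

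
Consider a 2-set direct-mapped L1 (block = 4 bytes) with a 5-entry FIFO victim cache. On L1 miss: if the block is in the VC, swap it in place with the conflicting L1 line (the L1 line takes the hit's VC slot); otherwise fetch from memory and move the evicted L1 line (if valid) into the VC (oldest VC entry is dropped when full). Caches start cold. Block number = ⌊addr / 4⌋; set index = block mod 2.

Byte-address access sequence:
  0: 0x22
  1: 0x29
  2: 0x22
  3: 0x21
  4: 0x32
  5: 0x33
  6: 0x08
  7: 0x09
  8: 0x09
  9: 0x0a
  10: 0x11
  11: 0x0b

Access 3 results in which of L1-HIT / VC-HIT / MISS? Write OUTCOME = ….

OUTCOME = L1-HIT

  [0] addr=0x22 blk=8 s=0: MISS | VC []
  [1] addr=0x29 blk=10 s=0: MISS | VC [8]
  [2] addr=0x22 blk=8 s=0: VC-HIT | VC [10]
  [3] addr=0x21 blk=8 s=0: L1-HIT | VC [10]
  [4] addr=0x32 blk=12 s=0: MISS | VC [10, 8]
  [5] addr=0x33 blk=12 s=0: L1-HIT | VC [10, 8]
  [6] addr=0x8 blk=2 s=0: MISS | VC [10, 8, 12]
  [7] addr=0x9 blk=2 s=0: L1-HIT | VC [10, 8, 12]
  [8] addr=0x9 blk=2 s=0: L1-HIT | VC [10, 8, 12]
  [9] addr=0xa blk=2 s=0: L1-HIT | VC [10, 8, 12]
  [10] addr=0x11 blk=4 s=0: MISS | VC [10, 8, 12, 2]
  [11] addr=0xb blk=2 s=0: VC-HIT | VC [10, 8, 12, 4]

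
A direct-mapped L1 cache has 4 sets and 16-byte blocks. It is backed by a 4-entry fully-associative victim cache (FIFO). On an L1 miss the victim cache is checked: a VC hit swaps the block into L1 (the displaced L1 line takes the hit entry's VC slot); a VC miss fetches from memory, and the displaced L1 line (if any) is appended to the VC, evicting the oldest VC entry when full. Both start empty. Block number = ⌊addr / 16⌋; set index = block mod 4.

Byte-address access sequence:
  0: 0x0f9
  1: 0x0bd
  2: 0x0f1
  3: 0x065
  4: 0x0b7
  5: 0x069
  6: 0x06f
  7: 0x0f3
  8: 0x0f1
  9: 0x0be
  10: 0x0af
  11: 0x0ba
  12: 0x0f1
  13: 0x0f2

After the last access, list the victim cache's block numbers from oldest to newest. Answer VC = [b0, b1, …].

VC = [11, 6]

  [0] addr=0xf9 blk=15 s=3: MISS | VC []
  [1] addr=0xbd blk=11 s=3: MISS | VC [15]
  [2] addr=0xf1 blk=15 s=3: VC-HIT | VC [11]
  [3] addr=0x65 blk=6 s=2: MISS | VC [11]
  [4] addr=0xb7 blk=11 s=3: VC-HIT | VC [15]
  [5] addr=0x69 blk=6 s=2: L1-HIT | VC [15]
  [6] addr=0x6f blk=6 s=2: L1-HIT | VC [15]
  [7] addr=0xf3 blk=15 s=3: VC-HIT | VC [11]
  [8] addr=0xf1 blk=15 s=3: L1-HIT | VC [11]
  [9] addr=0xbe blk=11 s=3: VC-HIT | VC [15]
  [10] addr=0xaf blk=10 s=2: MISS | VC [15, 6]
  [11] addr=0xba blk=11 s=3: L1-HIT | VC [15, 6]
  [12] addr=0xf1 blk=15 s=3: VC-HIT | VC [11, 6]
  [13] addr=0xf2 blk=15 s=3: L1-HIT | VC [11, 6]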